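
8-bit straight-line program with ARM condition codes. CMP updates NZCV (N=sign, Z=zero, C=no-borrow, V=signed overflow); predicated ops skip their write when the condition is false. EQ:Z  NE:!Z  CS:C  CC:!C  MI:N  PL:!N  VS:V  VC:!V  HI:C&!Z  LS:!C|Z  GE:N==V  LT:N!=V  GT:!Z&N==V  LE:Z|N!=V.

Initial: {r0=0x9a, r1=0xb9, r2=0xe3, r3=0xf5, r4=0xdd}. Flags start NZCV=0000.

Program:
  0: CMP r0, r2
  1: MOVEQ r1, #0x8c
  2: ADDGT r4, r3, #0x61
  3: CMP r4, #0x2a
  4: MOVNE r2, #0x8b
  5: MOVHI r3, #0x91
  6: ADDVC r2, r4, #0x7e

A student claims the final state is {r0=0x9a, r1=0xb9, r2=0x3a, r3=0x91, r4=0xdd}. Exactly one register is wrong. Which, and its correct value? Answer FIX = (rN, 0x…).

0: ✓ CMP  NZCV=1000
1: · MOVEQ
2: · ADDGT
3: ✓ CMP  NZCV=1010
4: ✓ MOVNE  r2←0x8b
5: ✓ MOVHI  r3←0x91
6: ✓ ADDVC  r2←0x5b

FIX = (r2, 0x5b)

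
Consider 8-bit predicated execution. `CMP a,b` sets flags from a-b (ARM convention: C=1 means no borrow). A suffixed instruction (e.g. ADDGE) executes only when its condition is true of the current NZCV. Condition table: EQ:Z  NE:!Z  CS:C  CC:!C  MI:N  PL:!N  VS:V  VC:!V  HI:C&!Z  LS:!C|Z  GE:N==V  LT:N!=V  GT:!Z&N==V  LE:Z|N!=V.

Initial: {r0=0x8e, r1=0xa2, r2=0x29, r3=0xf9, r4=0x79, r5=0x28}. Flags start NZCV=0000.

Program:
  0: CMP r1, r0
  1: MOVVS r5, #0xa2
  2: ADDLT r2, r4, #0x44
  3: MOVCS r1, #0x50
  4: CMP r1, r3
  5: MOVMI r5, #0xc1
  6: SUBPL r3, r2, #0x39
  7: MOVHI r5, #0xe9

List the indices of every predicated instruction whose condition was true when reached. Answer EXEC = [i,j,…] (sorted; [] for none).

EXEC = [3,6]

0: ✓ CMP  NZCV=0010
1: · MOVVS
2: · ADDLT
3: ✓ MOVCS  r1←0x50
4: ✓ CMP  NZCV=0000
5: · MOVMI
6: ✓ SUBPL  r3←0xf0
7: · MOVHI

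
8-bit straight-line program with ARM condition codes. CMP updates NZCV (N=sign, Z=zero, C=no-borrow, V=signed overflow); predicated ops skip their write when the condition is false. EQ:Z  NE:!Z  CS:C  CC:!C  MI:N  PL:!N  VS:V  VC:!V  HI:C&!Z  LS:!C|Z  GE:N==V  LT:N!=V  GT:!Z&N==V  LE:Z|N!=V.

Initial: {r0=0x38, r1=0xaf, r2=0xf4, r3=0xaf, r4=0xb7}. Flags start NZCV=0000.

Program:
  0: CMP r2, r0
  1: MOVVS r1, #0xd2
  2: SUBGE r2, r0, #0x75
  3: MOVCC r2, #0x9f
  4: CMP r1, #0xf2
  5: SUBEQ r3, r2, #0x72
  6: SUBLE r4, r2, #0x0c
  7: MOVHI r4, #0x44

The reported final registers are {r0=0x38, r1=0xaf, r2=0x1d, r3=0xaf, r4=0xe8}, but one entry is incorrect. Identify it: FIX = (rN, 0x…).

FIX = (r2, 0xf4)

[0] flags=1010 → (cmp)
[1] flags=1010 VS?F → skip
[2] flags=1010 GE?F → skip
[3] flags=1010 CC?F → skip
[4] flags=1000 → (cmp)
[5] flags=1000 EQ?F → skip
[6] flags=1000 LE?T → r4=0xe8
[7] flags=1000 HI?F → skip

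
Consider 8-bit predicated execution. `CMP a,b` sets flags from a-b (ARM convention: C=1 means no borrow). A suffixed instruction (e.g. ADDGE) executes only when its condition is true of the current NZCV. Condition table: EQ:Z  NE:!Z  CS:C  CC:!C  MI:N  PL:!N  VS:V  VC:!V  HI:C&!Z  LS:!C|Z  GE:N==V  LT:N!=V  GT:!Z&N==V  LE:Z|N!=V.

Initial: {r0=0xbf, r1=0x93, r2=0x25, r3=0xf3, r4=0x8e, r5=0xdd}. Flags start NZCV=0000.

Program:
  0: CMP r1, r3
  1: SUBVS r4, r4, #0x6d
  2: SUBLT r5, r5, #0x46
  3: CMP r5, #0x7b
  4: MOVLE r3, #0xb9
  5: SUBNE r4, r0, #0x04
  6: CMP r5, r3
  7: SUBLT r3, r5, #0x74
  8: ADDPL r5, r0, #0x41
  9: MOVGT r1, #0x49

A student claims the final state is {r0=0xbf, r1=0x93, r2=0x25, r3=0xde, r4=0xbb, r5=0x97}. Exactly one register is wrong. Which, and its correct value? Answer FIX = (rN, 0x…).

FIX = (r3, 0x23)

[0] flags=1000 → (cmp)
[1] flags=1000 VS?F → skip
[2] flags=1000 LT?T → r5=0x97
[3] flags=0011 → (cmp)
[4] flags=0011 LE?T → r3=0xb9
[5] flags=0011 NE?T → r4=0xbb
[6] flags=1000 → (cmp)
[7] flags=1000 LT?T → r3=0x23
[8] flags=1000 PL?F → skip
[9] flags=1000 GT?F → skip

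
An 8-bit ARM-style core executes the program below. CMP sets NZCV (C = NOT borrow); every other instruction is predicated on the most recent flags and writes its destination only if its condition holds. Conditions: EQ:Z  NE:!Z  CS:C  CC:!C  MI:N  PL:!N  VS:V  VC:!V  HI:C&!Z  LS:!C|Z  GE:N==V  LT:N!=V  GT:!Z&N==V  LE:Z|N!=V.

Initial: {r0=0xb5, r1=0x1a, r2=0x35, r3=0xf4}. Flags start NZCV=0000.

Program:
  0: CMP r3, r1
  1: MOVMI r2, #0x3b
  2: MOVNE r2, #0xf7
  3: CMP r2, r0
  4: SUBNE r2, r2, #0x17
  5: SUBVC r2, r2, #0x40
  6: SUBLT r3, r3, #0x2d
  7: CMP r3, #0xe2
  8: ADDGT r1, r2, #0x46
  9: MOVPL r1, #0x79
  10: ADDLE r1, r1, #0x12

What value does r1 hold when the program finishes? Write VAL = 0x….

VAL = 0x79

0: ✓ CMP  NZCV=1010
1: ✓ MOVMI  r2←0x3b
2: ✓ MOVNE  r2←0xf7
3: ✓ CMP  NZCV=0010
4: ✓ SUBNE  r2←0xe0
5: ✓ SUBVC  r2←0xa0
6: · SUBLT
7: ✓ CMP  NZCV=0010
8: ✓ ADDGT  r1←0xe6
9: ✓ MOVPL  r1←0x79
10: · ADDLE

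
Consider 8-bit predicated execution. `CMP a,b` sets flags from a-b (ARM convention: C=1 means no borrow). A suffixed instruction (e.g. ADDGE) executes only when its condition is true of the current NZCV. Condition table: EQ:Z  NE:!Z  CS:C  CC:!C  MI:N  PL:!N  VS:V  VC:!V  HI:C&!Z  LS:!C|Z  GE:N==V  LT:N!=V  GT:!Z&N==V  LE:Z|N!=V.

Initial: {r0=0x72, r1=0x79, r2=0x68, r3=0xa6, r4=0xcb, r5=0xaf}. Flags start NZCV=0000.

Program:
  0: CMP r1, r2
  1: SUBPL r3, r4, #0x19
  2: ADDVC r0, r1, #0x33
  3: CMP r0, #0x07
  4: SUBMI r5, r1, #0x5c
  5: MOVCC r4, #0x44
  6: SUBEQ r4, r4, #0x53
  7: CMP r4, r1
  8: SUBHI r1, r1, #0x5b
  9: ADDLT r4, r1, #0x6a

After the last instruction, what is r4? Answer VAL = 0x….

0: ✓ CMP  NZCV=0010
1: ✓ SUBPL  r3←0xb2
2: ✓ ADDVC  r0←0xac
3: ✓ CMP  NZCV=1010
4: ✓ SUBMI  r5←0x1d
5: · MOVCC
6: · SUBEQ
7: ✓ CMP  NZCV=0011
8: ✓ SUBHI  r1←0x1e
9: ✓ ADDLT  r4←0x88

VAL = 0x88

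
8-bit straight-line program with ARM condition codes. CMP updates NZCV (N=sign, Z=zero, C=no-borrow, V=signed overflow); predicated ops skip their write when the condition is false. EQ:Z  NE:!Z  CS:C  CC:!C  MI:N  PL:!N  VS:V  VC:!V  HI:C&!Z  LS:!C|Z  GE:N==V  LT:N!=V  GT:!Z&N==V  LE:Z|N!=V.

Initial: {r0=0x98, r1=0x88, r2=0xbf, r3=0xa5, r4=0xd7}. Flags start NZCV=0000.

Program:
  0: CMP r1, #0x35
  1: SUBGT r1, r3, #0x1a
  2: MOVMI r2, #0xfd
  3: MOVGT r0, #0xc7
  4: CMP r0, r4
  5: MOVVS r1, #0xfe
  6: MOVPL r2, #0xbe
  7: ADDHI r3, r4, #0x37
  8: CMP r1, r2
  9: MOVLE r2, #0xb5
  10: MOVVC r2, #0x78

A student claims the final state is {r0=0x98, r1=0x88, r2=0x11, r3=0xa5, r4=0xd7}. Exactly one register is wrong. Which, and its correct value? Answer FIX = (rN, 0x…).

FIX = (r2, 0x78)

0: ✓ CMP  NZCV=0011
1: · SUBGT
2: · MOVMI
3: · MOVGT
4: ✓ CMP  NZCV=1000
5: · MOVVS
6: · MOVPL
7: · ADDHI
8: ✓ CMP  NZCV=1000
9: ✓ MOVLE  r2←0xb5
10: ✓ MOVVC  r2←0x78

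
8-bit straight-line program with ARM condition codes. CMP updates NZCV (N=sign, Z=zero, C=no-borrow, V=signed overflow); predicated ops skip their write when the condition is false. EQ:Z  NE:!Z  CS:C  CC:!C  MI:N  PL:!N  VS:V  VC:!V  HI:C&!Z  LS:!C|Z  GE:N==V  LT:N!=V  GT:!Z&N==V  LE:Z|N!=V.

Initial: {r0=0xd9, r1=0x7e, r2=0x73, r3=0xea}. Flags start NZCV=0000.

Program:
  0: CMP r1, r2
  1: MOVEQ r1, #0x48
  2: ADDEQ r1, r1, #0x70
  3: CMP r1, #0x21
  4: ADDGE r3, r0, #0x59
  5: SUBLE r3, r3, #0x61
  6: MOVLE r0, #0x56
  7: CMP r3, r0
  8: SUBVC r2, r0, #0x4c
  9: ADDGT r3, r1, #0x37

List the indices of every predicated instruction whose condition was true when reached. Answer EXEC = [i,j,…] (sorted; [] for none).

EXEC = [4,8,9]

0: ✓ CMP  NZCV=0010
1: · MOVEQ
2: · ADDEQ
3: ✓ CMP  NZCV=0010
4: ✓ ADDGE  r3←0x32
5: · SUBLE
6: · MOVLE
7: ✓ CMP  NZCV=0000
8: ✓ SUBVC  r2←0x8d
9: ✓ ADDGT  r3←0xb5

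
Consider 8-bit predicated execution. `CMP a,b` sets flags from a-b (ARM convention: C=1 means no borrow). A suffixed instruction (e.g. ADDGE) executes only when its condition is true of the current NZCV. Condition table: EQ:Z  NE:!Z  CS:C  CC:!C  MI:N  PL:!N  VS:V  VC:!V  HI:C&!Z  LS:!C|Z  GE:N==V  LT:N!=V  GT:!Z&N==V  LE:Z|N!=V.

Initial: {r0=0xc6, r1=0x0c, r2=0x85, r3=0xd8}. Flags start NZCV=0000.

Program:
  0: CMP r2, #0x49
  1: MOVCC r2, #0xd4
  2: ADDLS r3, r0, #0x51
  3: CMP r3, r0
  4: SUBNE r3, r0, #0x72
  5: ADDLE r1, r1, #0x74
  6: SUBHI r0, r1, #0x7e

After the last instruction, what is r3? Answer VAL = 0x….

VAL = 0x54

[0] flags=0011 → (cmp)
[1] flags=0011 CC?F → skip
[2] flags=0011 LS?F → skip
[3] flags=0010 → (cmp)
[4] flags=0010 NE?T → r3=0x54
[5] flags=0010 LE?F → skip
[6] flags=0010 HI?T → r0=0x8e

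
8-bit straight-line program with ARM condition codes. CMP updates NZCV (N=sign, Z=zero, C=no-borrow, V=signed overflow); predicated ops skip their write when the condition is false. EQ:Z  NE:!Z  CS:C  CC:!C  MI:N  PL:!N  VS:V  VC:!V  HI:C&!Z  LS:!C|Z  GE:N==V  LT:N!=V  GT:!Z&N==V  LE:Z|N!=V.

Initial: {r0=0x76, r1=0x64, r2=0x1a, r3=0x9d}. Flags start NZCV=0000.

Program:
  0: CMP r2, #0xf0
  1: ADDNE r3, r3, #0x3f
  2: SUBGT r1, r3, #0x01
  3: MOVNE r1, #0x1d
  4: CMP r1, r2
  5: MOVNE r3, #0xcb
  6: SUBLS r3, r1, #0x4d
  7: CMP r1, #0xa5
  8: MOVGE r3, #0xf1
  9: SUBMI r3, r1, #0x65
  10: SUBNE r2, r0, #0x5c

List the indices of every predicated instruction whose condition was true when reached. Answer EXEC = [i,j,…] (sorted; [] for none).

0: ✓ CMP  NZCV=0000
1: ✓ ADDNE  r3←0xdc
2: ✓ SUBGT  r1←0xdb
3: ✓ MOVNE  r1←0x1d
4: ✓ CMP  NZCV=0010
5: ✓ MOVNE  r3←0xcb
6: · SUBLS
7: ✓ CMP  NZCV=0000
8: ✓ MOVGE  r3←0xf1
9: · SUBMI
10: ✓ SUBNE  r2←0x1a

EXEC = [1,2,3,5,8,10]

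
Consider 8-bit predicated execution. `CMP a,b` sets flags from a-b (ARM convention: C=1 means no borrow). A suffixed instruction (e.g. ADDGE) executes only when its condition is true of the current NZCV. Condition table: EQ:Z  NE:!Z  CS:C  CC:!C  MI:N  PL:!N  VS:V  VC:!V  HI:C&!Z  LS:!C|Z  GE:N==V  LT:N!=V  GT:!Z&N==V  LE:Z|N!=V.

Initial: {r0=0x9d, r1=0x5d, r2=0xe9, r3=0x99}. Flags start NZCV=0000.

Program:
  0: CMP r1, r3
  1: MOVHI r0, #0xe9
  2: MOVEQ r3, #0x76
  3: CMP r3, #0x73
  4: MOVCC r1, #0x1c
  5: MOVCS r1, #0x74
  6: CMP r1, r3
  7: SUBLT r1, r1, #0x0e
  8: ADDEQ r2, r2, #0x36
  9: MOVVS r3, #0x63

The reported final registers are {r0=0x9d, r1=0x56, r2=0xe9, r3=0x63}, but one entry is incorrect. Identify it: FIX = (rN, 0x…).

FIX = (r1, 0x74)

0: ✓ CMP  NZCV=1001
1: · MOVHI
2: · MOVEQ
3: ✓ CMP  NZCV=0011
4: · MOVCC
5: ✓ MOVCS  r1←0x74
6: ✓ CMP  NZCV=1001
7: · SUBLT
8: · ADDEQ
9: ✓ MOVVS  r3←0x63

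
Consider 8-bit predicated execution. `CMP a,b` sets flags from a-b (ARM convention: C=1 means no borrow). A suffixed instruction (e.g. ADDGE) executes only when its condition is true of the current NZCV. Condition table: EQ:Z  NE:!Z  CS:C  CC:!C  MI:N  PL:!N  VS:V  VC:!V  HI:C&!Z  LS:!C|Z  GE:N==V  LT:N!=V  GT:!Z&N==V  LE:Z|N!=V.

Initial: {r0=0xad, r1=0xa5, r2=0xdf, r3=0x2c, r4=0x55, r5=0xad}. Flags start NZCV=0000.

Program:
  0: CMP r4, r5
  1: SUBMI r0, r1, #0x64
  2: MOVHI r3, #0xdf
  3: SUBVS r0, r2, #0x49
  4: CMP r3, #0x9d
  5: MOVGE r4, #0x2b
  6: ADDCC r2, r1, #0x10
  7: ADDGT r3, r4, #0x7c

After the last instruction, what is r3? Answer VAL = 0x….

[0] flags=1001 → (cmp)
[1] flags=1001 MI?T → r0=0x41
[2] flags=1001 HI?F → skip
[3] flags=1001 VS?T → r0=0x96
[4] flags=1001 → (cmp)
[5] flags=1001 GE?T → r4=0x2b
[6] flags=1001 CC?T → r2=0xb5
[7] flags=1001 GT?T → r3=0xa7

VAL = 0xa7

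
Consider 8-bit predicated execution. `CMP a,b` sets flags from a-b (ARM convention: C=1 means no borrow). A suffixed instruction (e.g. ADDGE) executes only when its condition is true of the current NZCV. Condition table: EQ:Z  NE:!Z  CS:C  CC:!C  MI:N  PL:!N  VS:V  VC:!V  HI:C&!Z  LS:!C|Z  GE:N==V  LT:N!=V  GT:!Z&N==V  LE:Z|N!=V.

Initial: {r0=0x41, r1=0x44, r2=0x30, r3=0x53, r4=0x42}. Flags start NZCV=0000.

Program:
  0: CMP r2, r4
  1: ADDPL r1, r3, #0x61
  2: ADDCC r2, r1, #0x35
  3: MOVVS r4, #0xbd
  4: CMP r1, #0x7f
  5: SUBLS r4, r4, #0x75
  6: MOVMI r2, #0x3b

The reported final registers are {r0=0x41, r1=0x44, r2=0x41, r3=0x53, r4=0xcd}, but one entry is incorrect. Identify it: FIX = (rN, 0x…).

[0] flags=1000 → (cmp)
[1] flags=1000 PL?F → skip
[2] flags=1000 CC?T → r2=0x79
[3] flags=1000 VS?F → skip
[4] flags=1000 → (cmp)
[5] flags=1000 LS?T → r4=0xcd
[6] flags=1000 MI?T → r2=0x3b

FIX = (r2, 0x3b)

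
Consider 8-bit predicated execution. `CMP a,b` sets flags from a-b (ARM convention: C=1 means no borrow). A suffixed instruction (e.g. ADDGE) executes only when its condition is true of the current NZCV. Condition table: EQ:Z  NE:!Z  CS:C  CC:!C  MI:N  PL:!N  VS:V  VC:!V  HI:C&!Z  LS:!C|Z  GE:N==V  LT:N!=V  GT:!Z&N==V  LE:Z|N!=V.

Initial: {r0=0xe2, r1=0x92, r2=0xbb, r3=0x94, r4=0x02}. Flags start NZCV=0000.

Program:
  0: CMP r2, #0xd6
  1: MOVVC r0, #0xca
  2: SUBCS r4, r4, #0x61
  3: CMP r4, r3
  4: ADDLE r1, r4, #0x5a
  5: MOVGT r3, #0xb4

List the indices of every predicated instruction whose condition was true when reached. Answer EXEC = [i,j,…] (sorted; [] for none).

0: ✓ CMP  NZCV=1000
1: ✓ MOVVC  r0←0xca
2: · SUBCS
3: ✓ CMP  NZCV=0000
4: · ADDLE
5: ✓ MOVGT  r3←0xb4

EXEC = [1,5]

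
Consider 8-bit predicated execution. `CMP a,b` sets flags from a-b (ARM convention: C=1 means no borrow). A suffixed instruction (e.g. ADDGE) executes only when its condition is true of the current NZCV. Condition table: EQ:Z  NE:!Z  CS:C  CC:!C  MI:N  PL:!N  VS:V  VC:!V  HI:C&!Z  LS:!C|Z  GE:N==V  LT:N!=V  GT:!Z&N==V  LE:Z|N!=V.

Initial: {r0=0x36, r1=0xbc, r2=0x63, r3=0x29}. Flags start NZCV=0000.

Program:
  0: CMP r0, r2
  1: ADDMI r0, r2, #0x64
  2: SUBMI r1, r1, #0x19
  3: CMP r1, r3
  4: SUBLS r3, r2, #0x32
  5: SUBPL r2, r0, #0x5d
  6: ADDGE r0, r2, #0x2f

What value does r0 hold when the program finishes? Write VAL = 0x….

VAL = 0xc7

0: ✓ CMP  NZCV=1000
1: ✓ ADDMI  r0←0xc7
2: ✓ SUBMI  r1←0xa3
3: ✓ CMP  NZCV=0011
4: · SUBLS
5: ✓ SUBPL  r2←0x6a
6: · ADDGE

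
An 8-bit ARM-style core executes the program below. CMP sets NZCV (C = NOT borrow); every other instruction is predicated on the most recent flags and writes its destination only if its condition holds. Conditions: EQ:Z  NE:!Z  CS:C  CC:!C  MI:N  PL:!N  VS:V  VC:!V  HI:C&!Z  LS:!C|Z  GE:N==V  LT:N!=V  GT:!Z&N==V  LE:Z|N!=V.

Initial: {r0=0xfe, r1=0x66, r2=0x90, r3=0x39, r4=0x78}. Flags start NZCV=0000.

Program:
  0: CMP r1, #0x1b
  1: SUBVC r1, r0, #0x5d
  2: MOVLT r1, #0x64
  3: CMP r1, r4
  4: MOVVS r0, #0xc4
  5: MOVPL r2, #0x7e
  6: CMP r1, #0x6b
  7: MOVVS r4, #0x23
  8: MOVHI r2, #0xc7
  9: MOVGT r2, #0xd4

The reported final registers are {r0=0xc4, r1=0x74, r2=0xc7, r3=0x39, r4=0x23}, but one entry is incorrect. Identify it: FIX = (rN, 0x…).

FIX = (r1, 0xa1)

0: ✓ CMP  NZCV=0010
1: ✓ SUBVC  r1←0xa1
2: · MOVLT
3: ✓ CMP  NZCV=0011
4: ✓ MOVVS  r0←0xc4
5: ✓ MOVPL  r2←0x7e
6: ✓ CMP  NZCV=0011
7: ✓ MOVVS  r4←0x23
8: ✓ MOVHI  r2←0xc7
9: · MOVGT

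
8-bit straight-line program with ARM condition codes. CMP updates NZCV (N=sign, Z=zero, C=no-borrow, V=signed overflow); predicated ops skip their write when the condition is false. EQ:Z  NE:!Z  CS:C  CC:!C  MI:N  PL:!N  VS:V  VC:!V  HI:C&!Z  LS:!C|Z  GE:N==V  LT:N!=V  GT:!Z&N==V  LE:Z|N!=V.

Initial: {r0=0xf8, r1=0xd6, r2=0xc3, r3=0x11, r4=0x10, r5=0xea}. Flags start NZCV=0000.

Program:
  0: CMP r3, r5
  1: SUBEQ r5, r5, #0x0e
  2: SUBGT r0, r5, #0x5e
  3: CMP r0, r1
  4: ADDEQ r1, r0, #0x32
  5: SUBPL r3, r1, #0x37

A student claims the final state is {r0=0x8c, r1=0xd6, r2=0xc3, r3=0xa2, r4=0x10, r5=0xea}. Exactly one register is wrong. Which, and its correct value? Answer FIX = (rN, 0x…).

0: ✓ CMP  NZCV=0000
1: · SUBEQ
2: ✓ SUBGT  r0←0x8c
3: ✓ CMP  NZCV=1000
4: · ADDEQ
5: · SUBPL

FIX = (r3, 0x11)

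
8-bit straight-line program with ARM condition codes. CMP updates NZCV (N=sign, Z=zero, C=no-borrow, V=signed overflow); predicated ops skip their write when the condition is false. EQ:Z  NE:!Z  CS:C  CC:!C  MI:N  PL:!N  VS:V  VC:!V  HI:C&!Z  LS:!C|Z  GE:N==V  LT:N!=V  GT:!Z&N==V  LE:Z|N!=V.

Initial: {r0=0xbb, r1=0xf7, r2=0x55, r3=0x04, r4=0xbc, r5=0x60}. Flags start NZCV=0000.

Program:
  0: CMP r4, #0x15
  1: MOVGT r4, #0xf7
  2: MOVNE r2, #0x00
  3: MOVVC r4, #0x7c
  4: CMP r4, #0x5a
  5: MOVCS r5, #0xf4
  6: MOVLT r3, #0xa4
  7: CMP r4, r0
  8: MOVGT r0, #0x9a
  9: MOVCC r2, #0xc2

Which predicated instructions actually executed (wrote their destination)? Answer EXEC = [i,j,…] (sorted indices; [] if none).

EXEC = [2,3,5,8,9]

0: ✓ CMP  NZCV=1010
1: · MOVGT
2: ✓ MOVNE  r2←0x00
3: ✓ MOVVC  r4←0x7c
4: ✓ CMP  NZCV=0010
5: ✓ MOVCS  r5←0xf4
6: · MOVLT
7: ✓ CMP  NZCV=1001
8: ✓ MOVGT  r0←0x9a
9: ✓ MOVCC  r2←0xc2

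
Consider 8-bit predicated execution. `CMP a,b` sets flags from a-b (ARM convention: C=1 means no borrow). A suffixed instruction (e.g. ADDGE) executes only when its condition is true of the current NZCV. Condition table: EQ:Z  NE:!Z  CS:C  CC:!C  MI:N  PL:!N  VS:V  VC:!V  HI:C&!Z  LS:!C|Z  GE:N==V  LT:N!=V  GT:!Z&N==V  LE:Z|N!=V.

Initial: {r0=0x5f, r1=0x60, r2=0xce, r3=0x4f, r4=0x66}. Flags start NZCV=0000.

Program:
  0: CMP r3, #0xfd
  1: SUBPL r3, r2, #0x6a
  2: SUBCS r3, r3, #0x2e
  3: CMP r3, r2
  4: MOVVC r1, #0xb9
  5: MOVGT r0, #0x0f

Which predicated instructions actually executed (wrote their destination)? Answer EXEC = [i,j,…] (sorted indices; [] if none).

EXEC = [1,5]

[0] flags=0000 → (cmp)
[1] flags=0000 PL?T → r3=0x64
[2] flags=0000 CS?F → skip
[3] flags=1001 → (cmp)
[4] flags=1001 VC?F → skip
[5] flags=1001 GT?T → r0=0x0f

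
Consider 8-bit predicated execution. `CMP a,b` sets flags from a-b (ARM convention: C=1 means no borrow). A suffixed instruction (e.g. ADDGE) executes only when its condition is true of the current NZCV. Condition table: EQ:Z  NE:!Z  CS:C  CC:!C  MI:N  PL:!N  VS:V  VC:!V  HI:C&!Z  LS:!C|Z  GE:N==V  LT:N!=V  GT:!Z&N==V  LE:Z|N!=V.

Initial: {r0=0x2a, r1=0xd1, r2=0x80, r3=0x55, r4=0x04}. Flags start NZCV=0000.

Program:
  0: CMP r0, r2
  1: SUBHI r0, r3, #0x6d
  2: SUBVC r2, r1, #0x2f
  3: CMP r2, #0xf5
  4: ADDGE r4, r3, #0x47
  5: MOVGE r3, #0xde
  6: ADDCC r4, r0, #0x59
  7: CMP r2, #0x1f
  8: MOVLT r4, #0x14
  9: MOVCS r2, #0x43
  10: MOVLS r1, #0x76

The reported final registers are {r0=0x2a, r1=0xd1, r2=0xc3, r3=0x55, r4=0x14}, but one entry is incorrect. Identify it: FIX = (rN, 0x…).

FIX = (r2, 0x43)

0: ✓ CMP  NZCV=1001
1: · SUBHI
2: · SUBVC
3: ✓ CMP  NZCV=1000
4: · ADDGE
5: · MOVGE
6: ✓ ADDCC  r4←0x83
7: ✓ CMP  NZCV=0011
8: ✓ MOVLT  r4←0x14
9: ✓ MOVCS  r2←0x43
10: · MOVLS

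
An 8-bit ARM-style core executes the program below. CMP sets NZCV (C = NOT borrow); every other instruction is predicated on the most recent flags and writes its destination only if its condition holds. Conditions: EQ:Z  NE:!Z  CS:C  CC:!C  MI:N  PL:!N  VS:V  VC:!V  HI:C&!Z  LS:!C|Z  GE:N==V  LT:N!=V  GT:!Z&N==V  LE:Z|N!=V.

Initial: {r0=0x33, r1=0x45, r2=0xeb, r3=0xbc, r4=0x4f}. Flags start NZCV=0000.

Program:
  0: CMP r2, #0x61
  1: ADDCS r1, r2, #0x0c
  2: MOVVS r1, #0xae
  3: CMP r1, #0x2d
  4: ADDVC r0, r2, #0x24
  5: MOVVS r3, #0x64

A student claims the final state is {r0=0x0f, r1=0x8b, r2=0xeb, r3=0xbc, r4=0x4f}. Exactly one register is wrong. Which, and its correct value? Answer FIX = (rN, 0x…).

0: ✓ CMP  NZCV=1010
1: ✓ ADDCS  r1←0xf7
2: · MOVVS
3: ✓ CMP  NZCV=1010
4: ✓ ADDVC  r0←0x0f
5: · MOVVS

FIX = (r1, 0xf7)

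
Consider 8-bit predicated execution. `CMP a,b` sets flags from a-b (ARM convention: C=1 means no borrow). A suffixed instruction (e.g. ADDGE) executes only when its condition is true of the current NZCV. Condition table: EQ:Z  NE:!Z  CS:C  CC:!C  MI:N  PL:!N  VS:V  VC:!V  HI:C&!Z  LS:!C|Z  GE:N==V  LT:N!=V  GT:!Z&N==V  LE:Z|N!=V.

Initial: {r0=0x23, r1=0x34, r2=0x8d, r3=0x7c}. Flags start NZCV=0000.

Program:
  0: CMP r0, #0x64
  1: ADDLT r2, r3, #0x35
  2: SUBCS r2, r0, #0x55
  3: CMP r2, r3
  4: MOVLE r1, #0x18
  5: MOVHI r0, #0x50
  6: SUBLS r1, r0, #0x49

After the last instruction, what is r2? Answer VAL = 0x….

VAL = 0xb1

0: ✓ CMP  NZCV=1000
1: ✓ ADDLT  r2←0xb1
2: · SUBCS
3: ✓ CMP  NZCV=0011
4: ✓ MOVLE  r1←0x18
5: ✓ MOVHI  r0←0x50
6: · SUBLS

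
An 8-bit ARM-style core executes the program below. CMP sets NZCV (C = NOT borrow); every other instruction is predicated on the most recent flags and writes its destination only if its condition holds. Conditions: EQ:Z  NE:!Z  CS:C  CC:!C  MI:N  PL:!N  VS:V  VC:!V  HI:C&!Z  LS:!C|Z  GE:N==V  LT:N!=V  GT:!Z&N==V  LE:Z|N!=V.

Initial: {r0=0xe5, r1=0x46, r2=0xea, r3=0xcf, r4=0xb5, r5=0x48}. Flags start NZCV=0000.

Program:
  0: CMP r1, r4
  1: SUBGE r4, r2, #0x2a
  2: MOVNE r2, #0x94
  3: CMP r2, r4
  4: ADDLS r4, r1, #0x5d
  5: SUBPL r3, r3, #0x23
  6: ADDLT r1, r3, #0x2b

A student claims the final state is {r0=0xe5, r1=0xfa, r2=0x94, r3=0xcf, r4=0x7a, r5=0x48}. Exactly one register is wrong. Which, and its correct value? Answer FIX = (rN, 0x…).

FIX = (r4, 0xa3)

0: ✓ CMP  NZCV=1001
1: ✓ SUBGE  r4←0xc0
2: ✓ MOVNE  r2←0x94
3: ✓ CMP  NZCV=1000
4: ✓ ADDLS  r4←0xa3
5: · SUBPL
6: ✓ ADDLT  r1←0xfa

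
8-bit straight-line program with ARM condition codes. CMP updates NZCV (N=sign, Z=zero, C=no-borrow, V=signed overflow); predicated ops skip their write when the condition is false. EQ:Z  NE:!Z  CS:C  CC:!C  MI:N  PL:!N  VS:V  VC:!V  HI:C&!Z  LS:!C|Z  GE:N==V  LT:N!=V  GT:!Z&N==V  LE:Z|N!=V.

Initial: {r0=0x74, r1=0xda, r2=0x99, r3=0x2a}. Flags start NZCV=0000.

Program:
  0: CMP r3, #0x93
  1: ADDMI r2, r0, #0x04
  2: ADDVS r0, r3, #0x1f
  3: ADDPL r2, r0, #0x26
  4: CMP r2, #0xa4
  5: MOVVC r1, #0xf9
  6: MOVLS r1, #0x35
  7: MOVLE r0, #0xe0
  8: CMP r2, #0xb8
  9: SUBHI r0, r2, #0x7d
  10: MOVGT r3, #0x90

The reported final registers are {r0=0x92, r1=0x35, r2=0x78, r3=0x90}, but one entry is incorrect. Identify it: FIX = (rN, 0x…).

0: ✓ CMP  NZCV=1001
1: ✓ ADDMI  r2←0x78
2: ✓ ADDVS  r0←0x49
3: · ADDPL
4: ✓ CMP  NZCV=1001
5: · MOVVC
6: ✓ MOVLS  r1←0x35
7: · MOVLE
8: ✓ CMP  NZCV=1001
9: · SUBHI
10: ✓ MOVGT  r3←0x90

FIX = (r0, 0x49)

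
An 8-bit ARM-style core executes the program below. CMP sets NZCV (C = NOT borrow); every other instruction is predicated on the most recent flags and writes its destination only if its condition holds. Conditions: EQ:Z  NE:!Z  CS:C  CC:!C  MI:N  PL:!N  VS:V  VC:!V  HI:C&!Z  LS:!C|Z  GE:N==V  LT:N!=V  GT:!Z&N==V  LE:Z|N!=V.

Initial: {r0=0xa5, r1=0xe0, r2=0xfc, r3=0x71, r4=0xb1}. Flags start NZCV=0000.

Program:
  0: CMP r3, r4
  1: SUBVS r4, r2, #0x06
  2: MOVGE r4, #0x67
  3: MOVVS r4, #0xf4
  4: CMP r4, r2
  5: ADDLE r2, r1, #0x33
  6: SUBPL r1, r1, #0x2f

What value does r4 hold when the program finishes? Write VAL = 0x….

VAL = 0xf4

[0] flags=1001 → (cmp)
[1] flags=1001 VS?T → r4=0xf6
[2] flags=1001 GE?T → r4=0x67
[3] flags=1001 VS?T → r4=0xf4
[4] flags=1000 → (cmp)
[5] flags=1000 LE?T → r2=0x13
[6] flags=1000 PL?F → skip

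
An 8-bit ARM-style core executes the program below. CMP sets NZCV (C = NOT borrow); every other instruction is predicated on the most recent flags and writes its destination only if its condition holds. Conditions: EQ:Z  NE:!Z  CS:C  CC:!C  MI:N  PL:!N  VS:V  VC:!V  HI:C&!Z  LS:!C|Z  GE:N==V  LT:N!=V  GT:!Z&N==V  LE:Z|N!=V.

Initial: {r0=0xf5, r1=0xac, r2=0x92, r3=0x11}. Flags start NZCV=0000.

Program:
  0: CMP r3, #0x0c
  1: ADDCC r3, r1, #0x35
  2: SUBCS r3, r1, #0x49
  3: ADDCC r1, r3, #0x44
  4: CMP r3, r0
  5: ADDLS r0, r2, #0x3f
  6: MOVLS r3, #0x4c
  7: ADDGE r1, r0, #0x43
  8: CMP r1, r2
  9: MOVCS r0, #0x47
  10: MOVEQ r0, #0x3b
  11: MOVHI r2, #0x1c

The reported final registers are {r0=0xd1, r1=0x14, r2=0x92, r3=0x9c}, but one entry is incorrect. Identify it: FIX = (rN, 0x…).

FIX = (r3, 0x4c)

[0] flags=0010 → (cmp)
[1] flags=0010 CC?F → skip
[2] flags=0010 CS?T → r3=0x63
[3] flags=0010 CC?F → skip
[4] flags=0000 → (cmp)
[5] flags=0000 LS?T → r0=0xd1
[6] flags=0000 LS?T → r3=0x4c
[7] flags=0000 GE?T → r1=0x14
[8] flags=1001 → (cmp)
[9] flags=1001 CS?F → skip
[10] flags=1001 EQ?F → skip
[11] flags=1001 HI?F → skip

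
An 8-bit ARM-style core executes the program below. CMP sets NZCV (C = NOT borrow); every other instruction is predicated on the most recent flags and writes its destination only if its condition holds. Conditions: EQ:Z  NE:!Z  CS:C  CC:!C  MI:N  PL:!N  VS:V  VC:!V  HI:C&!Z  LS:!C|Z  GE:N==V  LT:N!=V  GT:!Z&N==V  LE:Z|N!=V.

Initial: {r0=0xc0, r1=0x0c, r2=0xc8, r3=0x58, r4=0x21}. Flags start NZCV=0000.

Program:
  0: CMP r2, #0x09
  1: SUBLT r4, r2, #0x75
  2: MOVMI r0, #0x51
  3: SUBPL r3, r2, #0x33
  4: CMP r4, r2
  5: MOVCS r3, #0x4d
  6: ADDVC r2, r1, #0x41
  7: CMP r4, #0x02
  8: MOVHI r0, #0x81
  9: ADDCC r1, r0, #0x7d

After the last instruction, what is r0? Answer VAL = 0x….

VAL = 0x81

0: ✓ CMP  NZCV=1010
1: ✓ SUBLT  r4←0x53
2: ✓ MOVMI  r0←0x51
3: · SUBPL
4: ✓ CMP  NZCV=1001
5: · MOVCS
6: · ADDVC
7: ✓ CMP  NZCV=0010
8: ✓ MOVHI  r0←0x81
9: · ADDCC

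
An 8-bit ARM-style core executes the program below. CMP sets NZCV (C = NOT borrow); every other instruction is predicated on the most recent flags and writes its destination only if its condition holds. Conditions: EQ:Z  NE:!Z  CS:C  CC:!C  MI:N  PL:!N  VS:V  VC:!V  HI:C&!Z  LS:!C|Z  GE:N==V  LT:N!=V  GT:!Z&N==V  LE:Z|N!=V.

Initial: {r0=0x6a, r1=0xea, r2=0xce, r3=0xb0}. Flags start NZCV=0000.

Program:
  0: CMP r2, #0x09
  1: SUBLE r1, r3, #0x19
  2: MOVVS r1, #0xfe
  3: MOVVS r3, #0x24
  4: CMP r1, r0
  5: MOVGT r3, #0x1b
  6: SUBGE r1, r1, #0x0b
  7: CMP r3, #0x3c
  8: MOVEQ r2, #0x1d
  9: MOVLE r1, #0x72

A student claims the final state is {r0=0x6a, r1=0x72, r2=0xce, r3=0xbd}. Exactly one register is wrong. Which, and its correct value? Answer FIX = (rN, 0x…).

0: ✓ CMP  NZCV=1010
1: ✓ SUBLE  r1←0x97
2: · MOVVS
3: · MOVVS
4: ✓ CMP  NZCV=0011
5: · MOVGT
6: · SUBGE
7: ✓ CMP  NZCV=0011
8: · MOVEQ
9: ✓ MOVLE  r1←0x72

FIX = (r3, 0xb0)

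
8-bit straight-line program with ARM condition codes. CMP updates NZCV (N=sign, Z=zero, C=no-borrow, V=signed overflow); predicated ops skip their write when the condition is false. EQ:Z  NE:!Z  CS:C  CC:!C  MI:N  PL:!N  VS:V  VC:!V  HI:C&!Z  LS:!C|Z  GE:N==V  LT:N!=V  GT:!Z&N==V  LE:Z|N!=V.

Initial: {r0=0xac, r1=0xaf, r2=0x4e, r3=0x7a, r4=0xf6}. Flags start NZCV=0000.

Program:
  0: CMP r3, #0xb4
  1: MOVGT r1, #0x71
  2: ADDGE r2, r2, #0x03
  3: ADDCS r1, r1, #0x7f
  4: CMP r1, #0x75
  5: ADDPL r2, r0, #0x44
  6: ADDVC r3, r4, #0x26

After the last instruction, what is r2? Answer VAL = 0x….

VAL = 0x51

0: ✓ CMP  NZCV=1001
1: ✓ MOVGT  r1←0x71
2: ✓ ADDGE  r2←0x51
3: · ADDCS
4: ✓ CMP  NZCV=1000
5: · ADDPL
6: ✓ ADDVC  r3←0x1c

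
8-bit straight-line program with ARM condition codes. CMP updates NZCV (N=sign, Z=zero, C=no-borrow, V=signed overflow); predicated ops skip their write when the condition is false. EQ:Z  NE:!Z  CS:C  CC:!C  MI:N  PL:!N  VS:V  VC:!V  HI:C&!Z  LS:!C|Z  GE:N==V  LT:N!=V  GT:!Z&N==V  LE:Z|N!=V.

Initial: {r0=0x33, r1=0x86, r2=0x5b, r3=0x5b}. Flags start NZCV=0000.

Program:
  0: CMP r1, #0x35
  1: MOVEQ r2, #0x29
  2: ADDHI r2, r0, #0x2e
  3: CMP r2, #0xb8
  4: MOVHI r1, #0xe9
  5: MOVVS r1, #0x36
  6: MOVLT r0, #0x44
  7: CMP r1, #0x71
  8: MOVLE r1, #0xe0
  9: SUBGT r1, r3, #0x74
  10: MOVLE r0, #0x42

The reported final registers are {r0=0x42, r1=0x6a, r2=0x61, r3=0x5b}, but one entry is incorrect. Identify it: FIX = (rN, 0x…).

[0] flags=0011 → (cmp)
[1] flags=0011 EQ?F → skip
[2] flags=0011 HI?T → r2=0x61
[3] flags=1001 → (cmp)
[4] flags=1001 HI?F → skip
[5] flags=1001 VS?T → r1=0x36
[6] flags=1001 LT?F → skip
[7] flags=1000 → (cmp)
[8] flags=1000 LE?T → r1=0xe0
[9] flags=1000 GT?F → skip
[10] flags=1000 LE?T → r0=0x42

FIX = (r1, 0xe0)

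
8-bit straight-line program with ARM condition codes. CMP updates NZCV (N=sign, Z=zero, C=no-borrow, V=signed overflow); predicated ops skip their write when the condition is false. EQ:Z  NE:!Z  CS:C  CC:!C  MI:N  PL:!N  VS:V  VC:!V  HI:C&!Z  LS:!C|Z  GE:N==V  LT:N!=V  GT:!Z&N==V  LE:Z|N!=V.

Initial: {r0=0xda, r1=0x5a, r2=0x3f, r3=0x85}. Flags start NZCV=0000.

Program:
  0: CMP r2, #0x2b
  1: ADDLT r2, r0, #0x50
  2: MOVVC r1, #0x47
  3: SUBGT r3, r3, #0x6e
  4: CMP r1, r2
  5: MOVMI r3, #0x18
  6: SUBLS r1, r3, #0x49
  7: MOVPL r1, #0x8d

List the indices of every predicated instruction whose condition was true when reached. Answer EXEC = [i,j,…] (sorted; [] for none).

EXEC = [2,3,7]

[0] flags=0010 → (cmp)
[1] flags=0010 LT?F → skip
[2] flags=0010 VC?T → r1=0x47
[3] flags=0010 GT?T → r3=0x17
[4] flags=0010 → (cmp)
[5] flags=0010 MI?F → skip
[6] flags=0010 LS?F → skip
[7] flags=0010 PL?T → r1=0x8d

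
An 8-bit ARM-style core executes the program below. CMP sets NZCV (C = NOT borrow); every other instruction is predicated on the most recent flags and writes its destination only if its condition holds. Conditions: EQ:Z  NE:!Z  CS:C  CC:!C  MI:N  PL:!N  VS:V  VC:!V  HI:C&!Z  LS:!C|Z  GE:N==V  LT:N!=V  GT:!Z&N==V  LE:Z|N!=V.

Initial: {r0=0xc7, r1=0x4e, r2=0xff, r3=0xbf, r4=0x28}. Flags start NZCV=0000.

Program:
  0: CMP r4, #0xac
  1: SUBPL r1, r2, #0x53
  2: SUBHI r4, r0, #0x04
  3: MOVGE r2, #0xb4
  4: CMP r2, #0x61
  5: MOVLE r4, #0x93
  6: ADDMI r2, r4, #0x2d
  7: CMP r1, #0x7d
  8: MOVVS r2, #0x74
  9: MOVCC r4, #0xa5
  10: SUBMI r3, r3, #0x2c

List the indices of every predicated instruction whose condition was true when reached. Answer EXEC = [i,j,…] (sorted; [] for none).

[0] flags=0000 → (cmp)
[1] flags=0000 PL?T → r1=0xac
[2] flags=0000 HI?F → skip
[3] flags=0000 GE?T → r2=0xb4
[4] flags=0011 → (cmp)
[5] flags=0011 LE?T → r4=0x93
[6] flags=0011 MI?F → skip
[7] flags=0011 → (cmp)
[8] flags=0011 VS?T → r2=0x74
[9] flags=0011 CC?F → skip
[10] flags=0011 MI?F → skip

EXEC = [1,3,5,8]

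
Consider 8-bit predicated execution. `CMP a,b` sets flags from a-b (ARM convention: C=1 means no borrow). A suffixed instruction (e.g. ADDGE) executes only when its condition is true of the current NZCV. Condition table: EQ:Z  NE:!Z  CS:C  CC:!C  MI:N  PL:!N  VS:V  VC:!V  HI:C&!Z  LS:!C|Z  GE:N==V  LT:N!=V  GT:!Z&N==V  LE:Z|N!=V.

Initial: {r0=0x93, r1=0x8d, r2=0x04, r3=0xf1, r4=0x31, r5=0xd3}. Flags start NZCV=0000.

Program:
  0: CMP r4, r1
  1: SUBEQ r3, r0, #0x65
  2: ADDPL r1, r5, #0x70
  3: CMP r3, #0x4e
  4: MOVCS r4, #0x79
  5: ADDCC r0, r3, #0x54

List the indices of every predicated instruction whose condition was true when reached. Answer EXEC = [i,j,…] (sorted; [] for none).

0: ✓ CMP  NZCV=1001
1: · SUBEQ
2: · ADDPL
3: ✓ CMP  NZCV=1010
4: ✓ MOVCS  r4←0x79
5: · ADDCC

EXEC = [4]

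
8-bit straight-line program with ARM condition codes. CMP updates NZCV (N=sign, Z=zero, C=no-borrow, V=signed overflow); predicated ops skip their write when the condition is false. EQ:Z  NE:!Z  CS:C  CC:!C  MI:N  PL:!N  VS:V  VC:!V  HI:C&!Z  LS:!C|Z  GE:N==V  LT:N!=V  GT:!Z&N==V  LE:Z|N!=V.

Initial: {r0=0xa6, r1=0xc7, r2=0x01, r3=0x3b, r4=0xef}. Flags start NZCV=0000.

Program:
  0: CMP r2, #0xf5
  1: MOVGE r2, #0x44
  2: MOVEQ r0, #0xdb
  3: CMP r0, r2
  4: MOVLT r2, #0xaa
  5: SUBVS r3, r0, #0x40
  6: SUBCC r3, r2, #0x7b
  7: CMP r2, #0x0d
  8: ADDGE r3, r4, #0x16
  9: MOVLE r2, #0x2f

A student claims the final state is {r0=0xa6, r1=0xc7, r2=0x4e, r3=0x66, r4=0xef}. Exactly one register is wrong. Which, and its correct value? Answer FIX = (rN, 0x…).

FIX = (r2, 0x2f)

[0] flags=0000 → (cmp)
[1] flags=0000 GE?T → r2=0x44
[2] flags=0000 EQ?F → skip
[3] flags=0011 → (cmp)
[4] flags=0011 LT?T → r2=0xaa
[5] flags=0011 VS?T → r3=0x66
[6] flags=0011 CC?F → skip
[7] flags=1010 → (cmp)
[8] flags=1010 GE?F → skip
[9] flags=1010 LE?T → r2=0x2f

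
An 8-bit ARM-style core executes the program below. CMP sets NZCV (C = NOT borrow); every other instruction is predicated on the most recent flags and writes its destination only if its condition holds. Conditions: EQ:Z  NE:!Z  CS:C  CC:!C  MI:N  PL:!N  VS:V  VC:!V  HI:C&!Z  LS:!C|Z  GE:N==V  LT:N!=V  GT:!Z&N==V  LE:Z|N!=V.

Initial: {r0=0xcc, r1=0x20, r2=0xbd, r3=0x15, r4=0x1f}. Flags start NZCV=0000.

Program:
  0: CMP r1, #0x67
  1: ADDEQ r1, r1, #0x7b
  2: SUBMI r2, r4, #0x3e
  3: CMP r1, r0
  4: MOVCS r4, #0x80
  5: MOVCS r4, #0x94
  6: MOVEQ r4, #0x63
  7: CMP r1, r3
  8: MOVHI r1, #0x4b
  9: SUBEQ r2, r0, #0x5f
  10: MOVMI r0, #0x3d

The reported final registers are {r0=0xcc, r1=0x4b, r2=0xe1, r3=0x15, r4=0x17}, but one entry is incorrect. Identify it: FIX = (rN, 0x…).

[0] flags=1000 → (cmp)
[1] flags=1000 EQ?F → skip
[2] flags=1000 MI?T → r2=0xe1
[3] flags=0000 → (cmp)
[4] flags=0000 CS?F → skip
[5] flags=0000 CS?F → skip
[6] flags=0000 EQ?F → skip
[7] flags=0010 → (cmp)
[8] flags=0010 HI?T → r1=0x4b
[9] flags=0010 EQ?F → skip
[10] flags=0010 MI?F → skip

FIX = (r4, 0x1f)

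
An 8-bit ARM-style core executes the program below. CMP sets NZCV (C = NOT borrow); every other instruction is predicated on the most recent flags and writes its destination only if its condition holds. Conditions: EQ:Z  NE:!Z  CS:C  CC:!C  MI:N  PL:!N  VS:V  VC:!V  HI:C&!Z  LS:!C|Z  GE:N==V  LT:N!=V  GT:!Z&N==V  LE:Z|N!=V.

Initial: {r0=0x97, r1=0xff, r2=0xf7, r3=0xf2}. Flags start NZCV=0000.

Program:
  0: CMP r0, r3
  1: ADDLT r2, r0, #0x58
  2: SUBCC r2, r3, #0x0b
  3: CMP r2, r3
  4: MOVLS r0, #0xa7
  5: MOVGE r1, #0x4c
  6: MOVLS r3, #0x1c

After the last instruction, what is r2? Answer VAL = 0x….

VAL = 0xe7

[0] flags=1000 → (cmp)
[1] flags=1000 LT?T → r2=0xef
[2] flags=1000 CC?T → r2=0xe7
[3] flags=1000 → (cmp)
[4] flags=1000 LS?T → r0=0xa7
[5] flags=1000 GE?F → skip
[6] flags=1000 LS?T → r3=0x1c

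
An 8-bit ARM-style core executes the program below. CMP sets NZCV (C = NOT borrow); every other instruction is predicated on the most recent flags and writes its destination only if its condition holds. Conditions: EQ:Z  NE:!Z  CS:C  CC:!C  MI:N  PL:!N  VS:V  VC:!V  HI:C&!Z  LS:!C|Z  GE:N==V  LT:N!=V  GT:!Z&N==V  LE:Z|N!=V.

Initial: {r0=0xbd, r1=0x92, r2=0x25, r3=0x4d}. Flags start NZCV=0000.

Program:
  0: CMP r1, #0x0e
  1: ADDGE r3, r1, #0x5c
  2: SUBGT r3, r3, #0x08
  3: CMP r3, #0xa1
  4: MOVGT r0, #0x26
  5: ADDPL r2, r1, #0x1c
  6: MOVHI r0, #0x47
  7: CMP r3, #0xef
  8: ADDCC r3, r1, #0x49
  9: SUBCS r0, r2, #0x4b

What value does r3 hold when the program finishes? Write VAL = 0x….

[0] flags=1010 → (cmp)
[1] flags=1010 GE?F → skip
[2] flags=1010 GT?F → skip
[3] flags=1001 → (cmp)
[4] flags=1001 GT?T → r0=0x26
[5] flags=1001 PL?F → skip
[6] flags=1001 HI?F → skip
[7] flags=0000 → (cmp)
[8] flags=0000 CC?T → r3=0xdb
[9] flags=0000 CS?F → skip

VAL = 0xdb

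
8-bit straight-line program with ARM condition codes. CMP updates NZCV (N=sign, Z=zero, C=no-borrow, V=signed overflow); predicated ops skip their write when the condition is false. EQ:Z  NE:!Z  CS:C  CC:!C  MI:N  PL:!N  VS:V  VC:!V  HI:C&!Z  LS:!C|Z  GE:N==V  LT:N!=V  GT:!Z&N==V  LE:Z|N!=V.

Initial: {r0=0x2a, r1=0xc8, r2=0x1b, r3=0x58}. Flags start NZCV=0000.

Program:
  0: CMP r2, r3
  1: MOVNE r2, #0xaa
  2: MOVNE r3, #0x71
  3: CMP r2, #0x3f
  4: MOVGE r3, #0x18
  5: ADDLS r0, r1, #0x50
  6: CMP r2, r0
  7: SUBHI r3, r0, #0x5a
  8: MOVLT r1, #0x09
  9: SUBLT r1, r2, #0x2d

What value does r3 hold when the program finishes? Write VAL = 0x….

VAL = 0xd0

0: ✓ CMP  NZCV=1000
1: ✓ MOVNE  r2←0xaa
2: ✓ MOVNE  r3←0x71
3: ✓ CMP  NZCV=0011
4: · MOVGE
5: · ADDLS
6: ✓ CMP  NZCV=1010
7: ✓ SUBHI  r3←0xd0
8: ✓ MOVLT  r1←0x09
9: ✓ SUBLT  r1←0x7d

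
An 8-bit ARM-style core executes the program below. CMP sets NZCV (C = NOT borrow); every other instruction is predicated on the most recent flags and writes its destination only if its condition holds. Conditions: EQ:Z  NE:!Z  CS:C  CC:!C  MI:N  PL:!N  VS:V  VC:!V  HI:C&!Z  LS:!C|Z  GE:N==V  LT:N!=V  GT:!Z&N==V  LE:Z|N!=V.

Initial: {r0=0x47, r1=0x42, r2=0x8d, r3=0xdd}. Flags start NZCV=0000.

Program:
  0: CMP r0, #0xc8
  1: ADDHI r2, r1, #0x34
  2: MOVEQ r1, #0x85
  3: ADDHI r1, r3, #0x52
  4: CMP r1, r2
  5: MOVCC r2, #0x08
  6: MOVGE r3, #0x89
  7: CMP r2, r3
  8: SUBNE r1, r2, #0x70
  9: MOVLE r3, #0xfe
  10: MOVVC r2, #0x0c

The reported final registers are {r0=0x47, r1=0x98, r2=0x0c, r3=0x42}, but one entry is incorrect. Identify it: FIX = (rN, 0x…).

[0] flags=0000 → (cmp)
[1] flags=0000 HI?F → skip
[2] flags=0000 EQ?F → skip
[3] flags=0000 HI?F → skip
[4] flags=1001 → (cmp)
[5] flags=1001 CC?T → r2=0x08
[6] flags=1001 GE?T → r3=0x89
[7] flags=0000 → (cmp)
[8] flags=0000 NE?T → r1=0x98
[9] flags=0000 LE?F → skip
[10] flags=0000 VC?T → r2=0x0c

FIX = (r3, 0x89)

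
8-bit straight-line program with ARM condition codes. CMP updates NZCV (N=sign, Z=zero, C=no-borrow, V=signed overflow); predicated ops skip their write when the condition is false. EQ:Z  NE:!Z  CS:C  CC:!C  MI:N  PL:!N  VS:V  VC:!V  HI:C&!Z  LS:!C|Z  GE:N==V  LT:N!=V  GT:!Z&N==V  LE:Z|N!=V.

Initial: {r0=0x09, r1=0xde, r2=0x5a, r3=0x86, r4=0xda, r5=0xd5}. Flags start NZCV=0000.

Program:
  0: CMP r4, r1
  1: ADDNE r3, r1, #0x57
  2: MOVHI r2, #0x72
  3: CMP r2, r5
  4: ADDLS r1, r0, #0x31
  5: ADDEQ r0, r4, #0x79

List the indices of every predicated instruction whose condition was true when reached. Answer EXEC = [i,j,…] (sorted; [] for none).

[0] flags=1000 → (cmp)
[1] flags=1000 NE?T → r3=0x35
[2] flags=1000 HI?F → skip
[3] flags=1001 → (cmp)
[4] flags=1001 LS?T → r1=0x3a
[5] flags=1001 EQ?F → skip

EXEC = [1,4]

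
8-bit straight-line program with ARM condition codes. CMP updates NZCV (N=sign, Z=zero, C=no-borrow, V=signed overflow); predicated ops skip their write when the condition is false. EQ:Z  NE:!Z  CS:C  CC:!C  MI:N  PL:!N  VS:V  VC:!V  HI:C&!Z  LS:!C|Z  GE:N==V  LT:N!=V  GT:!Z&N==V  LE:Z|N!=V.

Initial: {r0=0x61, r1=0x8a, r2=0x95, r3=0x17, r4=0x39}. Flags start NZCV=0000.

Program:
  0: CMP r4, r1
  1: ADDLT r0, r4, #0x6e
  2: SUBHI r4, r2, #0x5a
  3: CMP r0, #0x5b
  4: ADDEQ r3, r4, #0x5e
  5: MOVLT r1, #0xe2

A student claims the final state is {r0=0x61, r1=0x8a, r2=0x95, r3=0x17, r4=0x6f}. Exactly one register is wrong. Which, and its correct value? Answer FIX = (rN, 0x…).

FIX = (r4, 0x39)

0: ✓ CMP  NZCV=1001
1: · ADDLT
2: · SUBHI
3: ✓ CMP  NZCV=0010
4: · ADDEQ
5: · MOVLT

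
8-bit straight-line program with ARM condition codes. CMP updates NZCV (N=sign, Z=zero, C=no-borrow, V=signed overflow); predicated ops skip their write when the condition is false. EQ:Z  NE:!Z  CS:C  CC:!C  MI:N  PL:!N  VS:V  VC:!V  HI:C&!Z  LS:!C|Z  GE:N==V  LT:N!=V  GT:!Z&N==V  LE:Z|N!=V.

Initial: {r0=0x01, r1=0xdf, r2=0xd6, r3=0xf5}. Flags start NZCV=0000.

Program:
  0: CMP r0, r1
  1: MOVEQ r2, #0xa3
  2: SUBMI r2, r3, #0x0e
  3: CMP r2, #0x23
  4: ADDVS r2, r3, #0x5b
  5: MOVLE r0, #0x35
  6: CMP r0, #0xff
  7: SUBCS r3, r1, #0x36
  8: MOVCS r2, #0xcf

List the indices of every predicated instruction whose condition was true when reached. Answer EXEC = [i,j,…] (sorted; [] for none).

[0] flags=0000 → (cmp)
[1] flags=0000 EQ?F → skip
[2] flags=0000 MI?F → skip
[3] flags=1010 → (cmp)
[4] flags=1010 VS?F → skip
[5] flags=1010 LE?T → r0=0x35
[6] flags=0000 → (cmp)
[7] flags=0000 CS?F → skip
[8] flags=0000 CS?F → skip

EXEC = [5]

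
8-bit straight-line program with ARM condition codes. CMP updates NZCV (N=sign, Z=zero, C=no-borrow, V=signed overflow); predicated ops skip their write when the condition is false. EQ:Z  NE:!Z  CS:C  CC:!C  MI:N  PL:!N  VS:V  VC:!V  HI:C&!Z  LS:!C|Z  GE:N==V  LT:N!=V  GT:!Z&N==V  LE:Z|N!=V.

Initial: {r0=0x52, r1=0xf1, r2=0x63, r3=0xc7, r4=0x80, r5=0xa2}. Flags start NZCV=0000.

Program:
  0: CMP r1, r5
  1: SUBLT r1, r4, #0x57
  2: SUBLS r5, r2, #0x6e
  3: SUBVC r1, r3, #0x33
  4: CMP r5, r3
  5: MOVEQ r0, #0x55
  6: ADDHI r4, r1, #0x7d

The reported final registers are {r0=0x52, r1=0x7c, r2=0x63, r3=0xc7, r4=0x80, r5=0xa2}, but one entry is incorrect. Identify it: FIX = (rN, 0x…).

[0] flags=0010 → (cmp)
[1] flags=0010 LT?F → skip
[2] flags=0010 LS?F → skip
[3] flags=0010 VC?T → r1=0x94
[4] flags=1000 → (cmp)
[5] flags=1000 EQ?F → skip
[6] flags=1000 HI?F → skip

FIX = (r1, 0x94)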